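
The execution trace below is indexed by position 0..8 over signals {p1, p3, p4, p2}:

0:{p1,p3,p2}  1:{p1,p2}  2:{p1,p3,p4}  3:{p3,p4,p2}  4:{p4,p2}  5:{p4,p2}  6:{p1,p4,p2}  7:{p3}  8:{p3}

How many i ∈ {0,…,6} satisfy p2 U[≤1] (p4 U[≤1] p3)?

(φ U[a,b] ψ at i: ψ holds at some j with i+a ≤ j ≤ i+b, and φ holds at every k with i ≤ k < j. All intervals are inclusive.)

Evaluate at each i in [0,6]:
  i=0: ✓ (rhs at j=0)
  i=1: ✓ (rhs at j=2; lhs holds on [1,1])
  i=2: ✓ (rhs at j=2)
  i=3: ✓ (rhs at j=3)
  i=4: ✗ (no rhs in [4,5])
  i=5: ✓ (rhs at j=6; lhs holds on [5,5])
  i=6: ✓ (rhs at j=6)
Positions where it holds: {0, 1, 2, 3, 5, 6} → 6.

6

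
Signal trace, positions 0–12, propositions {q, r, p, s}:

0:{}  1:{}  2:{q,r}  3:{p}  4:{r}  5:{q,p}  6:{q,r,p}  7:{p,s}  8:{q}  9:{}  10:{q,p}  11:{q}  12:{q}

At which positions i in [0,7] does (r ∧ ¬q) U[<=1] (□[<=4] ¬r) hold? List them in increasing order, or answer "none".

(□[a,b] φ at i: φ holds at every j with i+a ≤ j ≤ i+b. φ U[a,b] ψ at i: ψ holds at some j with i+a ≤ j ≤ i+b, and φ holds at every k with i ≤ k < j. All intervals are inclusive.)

7

Evaluate at each i in [0,7]:
  i=0: ✗ (no rhs in [0,1])
  i=1: ✗ (no rhs in [1,2])
  i=2: ✗ (no rhs in [2,3])
  i=3: ✗ (no rhs in [3,4])
  i=4: ✗ (no rhs in [4,5])
  i=5: ✗ (no rhs in [5,6])
  i=6: ✗ (lhs fails at k=6 before rhs at j=7)
  i=7: ✓ (rhs at j=7)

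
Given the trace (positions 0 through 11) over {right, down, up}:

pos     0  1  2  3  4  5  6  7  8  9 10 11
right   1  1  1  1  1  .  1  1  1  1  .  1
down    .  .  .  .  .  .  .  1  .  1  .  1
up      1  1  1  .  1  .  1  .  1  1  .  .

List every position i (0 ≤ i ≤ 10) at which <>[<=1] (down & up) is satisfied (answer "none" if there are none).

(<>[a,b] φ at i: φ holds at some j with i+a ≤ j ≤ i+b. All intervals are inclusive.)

8, 9

Evaluate at each i in [0,10]:
  i=0: ✗ (none in [0,1])
  i=1: ✗ (none in [1,2])
  i=2: ✗ (none in [2,3])
  i=3: ✗ (none in [3,4])
  i=4: ✗ (none in [4,5])
  i=5: ✗ (none in [5,6])
  i=6: ✗ (none in [6,7])
  i=7: ✗ (none in [7,8])
  i=8: ✓ (witness j=9)
  i=9: ✓ (witness j=9)
  i=10: ✗ (none in [10,11])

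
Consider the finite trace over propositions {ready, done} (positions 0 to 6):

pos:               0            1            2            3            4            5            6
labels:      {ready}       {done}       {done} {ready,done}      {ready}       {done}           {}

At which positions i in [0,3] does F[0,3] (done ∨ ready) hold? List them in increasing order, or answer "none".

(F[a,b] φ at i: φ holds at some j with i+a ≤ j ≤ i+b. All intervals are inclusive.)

Evaluate at each i in [0,3]:
  i=0: ✓ (witness j=0)
  i=1: ✓ (witness j=1)
  i=2: ✓ (witness j=2)
  i=3: ✓ (witness j=3)

0, 1, 2, 3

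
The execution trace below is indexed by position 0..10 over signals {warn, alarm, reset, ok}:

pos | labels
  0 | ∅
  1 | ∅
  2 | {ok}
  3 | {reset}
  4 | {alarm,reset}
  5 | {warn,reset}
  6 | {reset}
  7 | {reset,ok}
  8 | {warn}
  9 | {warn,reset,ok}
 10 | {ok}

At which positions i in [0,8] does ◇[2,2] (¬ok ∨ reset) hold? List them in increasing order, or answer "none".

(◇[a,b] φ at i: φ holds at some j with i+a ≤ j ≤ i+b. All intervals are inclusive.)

Evaluate at each i in [0,8]:
  i=0: ✗ (none in [2,2])
  i=1: ✓ (witness j=3)
  i=2: ✓ (witness j=4)
  i=3: ✓ (witness j=5)
  i=4: ✓ (witness j=6)
  i=5: ✓ (witness j=7)
  i=6: ✓ (witness j=8)
  i=7: ✓ (witness j=9)
  i=8: ✗ (none in [10,10])

1, 2, 3, 4, 5, 6, 7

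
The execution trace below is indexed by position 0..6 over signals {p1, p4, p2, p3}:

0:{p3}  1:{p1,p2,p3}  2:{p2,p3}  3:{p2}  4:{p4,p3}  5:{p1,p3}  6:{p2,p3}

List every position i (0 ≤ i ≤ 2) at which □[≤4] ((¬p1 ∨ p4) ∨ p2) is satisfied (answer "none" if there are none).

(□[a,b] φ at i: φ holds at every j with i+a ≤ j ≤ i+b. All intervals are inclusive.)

0

Evaluate at each i in [0,2]:
  i=0: ✓ (all of [0,4])
  i=1: ✗ (fails at j=5)
  i=2: ✗ (fails at j=5)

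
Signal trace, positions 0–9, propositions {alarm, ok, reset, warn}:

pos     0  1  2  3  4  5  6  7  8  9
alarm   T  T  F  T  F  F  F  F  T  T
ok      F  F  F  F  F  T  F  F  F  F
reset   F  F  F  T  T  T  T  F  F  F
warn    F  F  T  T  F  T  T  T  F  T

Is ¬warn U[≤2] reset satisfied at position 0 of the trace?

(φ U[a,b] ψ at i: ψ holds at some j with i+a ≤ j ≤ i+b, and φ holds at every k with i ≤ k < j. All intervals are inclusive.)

Need some j in [0,2] with reset, and ¬warn at every k in [0,j-1].
  j=0: reset false.
  j=1: reset false.
  j=2: reset false.
No j in the window works → until fails.

False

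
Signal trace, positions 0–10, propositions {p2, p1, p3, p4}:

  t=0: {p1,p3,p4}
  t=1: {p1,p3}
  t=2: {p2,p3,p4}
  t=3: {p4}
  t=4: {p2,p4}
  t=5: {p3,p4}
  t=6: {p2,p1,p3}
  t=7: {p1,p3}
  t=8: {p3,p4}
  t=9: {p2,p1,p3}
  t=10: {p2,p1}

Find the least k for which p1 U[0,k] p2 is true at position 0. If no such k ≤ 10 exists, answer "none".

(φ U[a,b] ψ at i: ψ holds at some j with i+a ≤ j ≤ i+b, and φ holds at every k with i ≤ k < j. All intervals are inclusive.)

Need earliest j ≥ 0 with p2, and p1 at every k in [0,j-1].
  j=0: rhs fails.
  j=1: rhs fails.
  j=2: rhs holds; lhs holds on [0,1]. k = 2.

2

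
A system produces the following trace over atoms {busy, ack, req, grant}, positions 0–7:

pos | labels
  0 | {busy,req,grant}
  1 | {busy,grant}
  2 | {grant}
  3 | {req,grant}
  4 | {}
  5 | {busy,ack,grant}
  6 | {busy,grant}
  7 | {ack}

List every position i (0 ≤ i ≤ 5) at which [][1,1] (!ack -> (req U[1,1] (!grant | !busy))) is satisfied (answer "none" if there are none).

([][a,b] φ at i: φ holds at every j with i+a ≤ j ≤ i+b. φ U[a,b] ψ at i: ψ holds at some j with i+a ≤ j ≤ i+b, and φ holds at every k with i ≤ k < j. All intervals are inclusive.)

2, 4

Evaluate at each i in [0,5]:
  i=0: ✗ (fails at j=1)
  i=1: ✗ (fails at j=2)
  i=2: ✓ (all of [3,3])
  i=3: ✗ (fails at j=4)
  i=4: ✓ (all of [5,5])
  i=5: ✗ (fails at j=6)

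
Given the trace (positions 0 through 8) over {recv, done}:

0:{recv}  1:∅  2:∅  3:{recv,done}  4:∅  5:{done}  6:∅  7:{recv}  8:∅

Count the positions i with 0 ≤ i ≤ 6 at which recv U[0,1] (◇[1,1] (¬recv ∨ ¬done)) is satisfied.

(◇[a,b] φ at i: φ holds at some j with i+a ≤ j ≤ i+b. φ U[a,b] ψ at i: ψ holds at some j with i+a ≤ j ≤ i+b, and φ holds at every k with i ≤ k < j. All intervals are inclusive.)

6

Evaluate at each i in [0,6]:
  i=0: ✓ (rhs at j=0)
  i=1: ✓ (rhs at j=1)
  i=2: ✗ (lhs fails at k=2 before rhs at j=3)
  i=3: ✓ (rhs at j=3)
  i=4: ✓ (rhs at j=4)
  i=5: ✓ (rhs at j=5)
  i=6: ✓ (rhs at j=6)
Positions where it holds: {0, 1, 3, 4, 5, 6} → 6.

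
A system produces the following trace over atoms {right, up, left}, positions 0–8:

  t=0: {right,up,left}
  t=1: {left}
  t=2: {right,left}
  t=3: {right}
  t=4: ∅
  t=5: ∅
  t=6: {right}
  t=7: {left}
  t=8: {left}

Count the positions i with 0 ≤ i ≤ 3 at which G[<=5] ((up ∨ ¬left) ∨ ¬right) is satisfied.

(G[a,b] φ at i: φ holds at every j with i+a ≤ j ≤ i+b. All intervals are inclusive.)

1

Evaluate at each i in [0,3]:
  i=0: ✗ (fails at j=2)
  i=1: ✗ (fails at j=2)
  i=2: ✗ (fails at j=2)
  i=3: ✓ (all of [3,8])
Positions where it holds: {3} → 1.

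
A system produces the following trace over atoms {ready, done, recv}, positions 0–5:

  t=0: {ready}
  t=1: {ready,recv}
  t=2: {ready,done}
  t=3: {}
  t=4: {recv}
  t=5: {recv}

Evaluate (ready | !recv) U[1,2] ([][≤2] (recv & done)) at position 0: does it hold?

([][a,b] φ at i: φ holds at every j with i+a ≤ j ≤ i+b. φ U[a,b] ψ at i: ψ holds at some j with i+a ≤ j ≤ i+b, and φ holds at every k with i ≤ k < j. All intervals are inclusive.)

Does not hold

Need some j in [1,2] with [][≤2] (recv & done), and (ready | !recv) at every k in [0,j-1].
  j=1: [][≤2] (recv & done) — fails at 1.
  j=2: [][≤2] (recv & done) — fails at 2.
No j in the window works → until fails.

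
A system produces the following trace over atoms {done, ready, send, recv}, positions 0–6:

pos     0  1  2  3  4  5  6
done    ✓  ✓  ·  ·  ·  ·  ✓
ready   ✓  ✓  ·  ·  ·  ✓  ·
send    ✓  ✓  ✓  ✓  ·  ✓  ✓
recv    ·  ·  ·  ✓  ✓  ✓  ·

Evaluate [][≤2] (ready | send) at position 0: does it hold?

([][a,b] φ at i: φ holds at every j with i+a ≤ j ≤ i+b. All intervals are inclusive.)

Holds

Check (ready | send) at every j in [0,2]:
  j=0: true
  j=1: true
  j=2: true
All positions satisfy it → formula holds.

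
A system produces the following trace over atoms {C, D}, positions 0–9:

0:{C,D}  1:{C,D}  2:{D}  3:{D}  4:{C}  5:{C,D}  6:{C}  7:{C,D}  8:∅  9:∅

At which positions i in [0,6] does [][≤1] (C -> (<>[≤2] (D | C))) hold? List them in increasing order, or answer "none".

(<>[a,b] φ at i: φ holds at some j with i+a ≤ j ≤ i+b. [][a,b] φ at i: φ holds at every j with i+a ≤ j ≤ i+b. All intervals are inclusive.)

0, 1, 2, 3, 4, 5, 6

Evaluate at each i in [0,6]:
  i=0: ✓ (all of [0,1])
  i=1: ✓ (all of [1,2])
  i=2: ✓ (all of [2,3])
  i=3: ✓ (all of [3,4])
  i=4: ✓ (all of [4,5])
  i=5: ✓ (all of [5,6])
  i=6: ✓ (all of [6,7])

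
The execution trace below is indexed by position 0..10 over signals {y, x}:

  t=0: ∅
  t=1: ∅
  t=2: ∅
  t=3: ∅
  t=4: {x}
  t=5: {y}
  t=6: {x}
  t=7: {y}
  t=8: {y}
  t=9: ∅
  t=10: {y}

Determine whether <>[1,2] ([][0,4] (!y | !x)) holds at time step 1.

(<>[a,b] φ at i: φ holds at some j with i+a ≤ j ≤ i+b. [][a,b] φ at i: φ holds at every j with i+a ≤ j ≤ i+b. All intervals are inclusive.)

Check [][0,4] (!y | !x) at each j in [2,3]:
  j=2: holds on [2,6]
  j=3: holds on [3,7]
Found at j=2 → formula holds.

Yes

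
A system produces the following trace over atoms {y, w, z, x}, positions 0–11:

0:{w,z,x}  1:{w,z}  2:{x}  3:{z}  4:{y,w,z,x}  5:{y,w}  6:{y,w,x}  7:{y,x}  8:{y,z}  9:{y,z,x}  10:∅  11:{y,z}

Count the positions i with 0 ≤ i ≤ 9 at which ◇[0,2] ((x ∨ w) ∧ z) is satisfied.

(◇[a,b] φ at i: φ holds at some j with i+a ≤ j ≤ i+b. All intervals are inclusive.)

8

Evaluate at each i in [0,9]:
  i=0: ✓ (witness j=0)
  i=1: ✓ (witness j=1)
  i=2: ✓ (witness j=4)
  i=3: ✓ (witness j=4)
  i=4: ✓ (witness j=4)
  i=5: ✗ (none in [5,7])
  i=6: ✗ (none in [6,8])
  i=7: ✓ (witness j=9)
  i=8: ✓ (witness j=9)
  i=9: ✓ (witness j=9)
Positions where it holds: {0, 1, 2, 3, 4, 7, 8, 9} → 8.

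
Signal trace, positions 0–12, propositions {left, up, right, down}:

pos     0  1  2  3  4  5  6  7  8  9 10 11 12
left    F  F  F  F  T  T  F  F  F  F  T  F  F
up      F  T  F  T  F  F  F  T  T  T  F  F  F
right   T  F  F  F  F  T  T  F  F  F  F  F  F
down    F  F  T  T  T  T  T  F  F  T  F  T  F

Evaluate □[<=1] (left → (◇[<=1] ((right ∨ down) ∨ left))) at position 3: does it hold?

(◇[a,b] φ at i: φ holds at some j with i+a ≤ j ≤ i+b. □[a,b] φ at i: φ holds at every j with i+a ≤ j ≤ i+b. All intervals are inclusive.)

True

Check (left → (◇[<=1] ((right ∨ down) ∨ left))) at every j in [3,4]:
  j=3: antecedent false → ✓
  j=4: antecedent true; consequent holds (witness at 4) → ✓
All positions satisfy it → formula holds.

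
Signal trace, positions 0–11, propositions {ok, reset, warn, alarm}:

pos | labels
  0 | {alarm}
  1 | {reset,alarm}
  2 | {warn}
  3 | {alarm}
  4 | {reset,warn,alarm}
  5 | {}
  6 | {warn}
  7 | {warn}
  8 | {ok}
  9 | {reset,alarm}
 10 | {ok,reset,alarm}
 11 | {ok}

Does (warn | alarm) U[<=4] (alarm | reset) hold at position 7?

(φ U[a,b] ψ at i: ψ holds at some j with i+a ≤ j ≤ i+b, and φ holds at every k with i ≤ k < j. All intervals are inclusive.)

Does not hold

Need some j in [7,11] with (alarm | reset), and (warn | alarm) at every k in [7,j-1].
  j=7: (alarm | reset) false.
  j=8: (alarm | reset) false.
  j=9: (alarm | reset) holds, but (warn | alarm) fails at k=8 → not this j.
  j=10: (alarm | reset) holds, but (warn | alarm) fails at k=8 → not this j.
  j=11: (alarm | reset) false.
No j in the window works → until fails.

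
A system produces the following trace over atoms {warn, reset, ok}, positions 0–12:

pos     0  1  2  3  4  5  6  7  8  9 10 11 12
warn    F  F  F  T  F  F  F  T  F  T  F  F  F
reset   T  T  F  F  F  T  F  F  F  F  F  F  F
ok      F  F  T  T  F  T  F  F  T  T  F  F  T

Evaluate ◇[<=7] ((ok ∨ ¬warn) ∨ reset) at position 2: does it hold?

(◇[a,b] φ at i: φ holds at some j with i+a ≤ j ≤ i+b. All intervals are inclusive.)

Holds

Check ((ok ∨ ¬warn) ∨ reset) at each j in [2,9]:
  j=2: true
  j=3: true
  j=4: true
  j=5: true
  j=6: true
  j=7: false
  j=8: true
  j=9: true
Found at j=2 → formula holds.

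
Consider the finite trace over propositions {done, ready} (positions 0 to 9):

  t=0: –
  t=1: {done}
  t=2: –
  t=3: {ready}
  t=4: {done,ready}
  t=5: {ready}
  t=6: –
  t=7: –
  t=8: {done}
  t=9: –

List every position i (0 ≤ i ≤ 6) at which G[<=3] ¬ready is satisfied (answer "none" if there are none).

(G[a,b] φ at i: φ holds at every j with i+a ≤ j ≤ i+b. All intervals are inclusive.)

6

Evaluate at each i in [0,6]:
  i=0: ✗ (fails at j=3)
  i=1: ✗ (fails at j=3)
  i=2: ✗ (fails at j=3)
  i=3: ✗ (fails at j=3)
  i=4: ✗ (fails at j=4)
  i=5: ✗ (fails at j=5)
  i=6: ✓ (all of [6,9])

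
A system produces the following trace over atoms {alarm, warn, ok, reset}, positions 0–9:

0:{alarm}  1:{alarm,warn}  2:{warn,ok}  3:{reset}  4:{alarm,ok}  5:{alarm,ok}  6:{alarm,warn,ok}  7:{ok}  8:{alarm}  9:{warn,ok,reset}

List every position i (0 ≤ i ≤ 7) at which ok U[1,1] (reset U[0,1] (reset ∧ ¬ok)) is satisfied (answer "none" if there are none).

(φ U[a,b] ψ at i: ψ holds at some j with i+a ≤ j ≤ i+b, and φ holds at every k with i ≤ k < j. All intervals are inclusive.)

Evaluate at each i in [0,7]:
  i=0: ✗ (no rhs in [1,1])
  i=1: ✗ (no rhs in [2,2])
  i=2: ✓ (rhs at j=3; lhs holds on [2,2])
  i=3: ✗ (no rhs in [4,4])
  i=4: ✗ (no rhs in [5,5])
  i=5: ✗ (no rhs in [6,6])
  i=6: ✗ (no rhs in [7,7])
  i=7: ✗ (no rhs in [8,8])

2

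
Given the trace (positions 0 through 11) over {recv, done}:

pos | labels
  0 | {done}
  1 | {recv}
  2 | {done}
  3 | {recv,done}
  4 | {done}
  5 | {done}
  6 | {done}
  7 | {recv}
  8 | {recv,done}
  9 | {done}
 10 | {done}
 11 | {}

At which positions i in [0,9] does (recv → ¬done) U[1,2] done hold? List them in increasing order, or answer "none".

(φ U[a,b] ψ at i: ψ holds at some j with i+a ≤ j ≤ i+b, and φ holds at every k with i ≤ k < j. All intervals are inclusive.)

Evaluate at each i in [0,9]:
  i=0: ✓ (rhs at j=2; lhs holds on [0,1])
  i=1: ✓ (rhs at j=2; lhs holds on [1,1])
  i=2: ✓ (rhs at j=3; lhs holds on [2,2])
  i=3: ✗ (lhs fails at k=3 before rhs at j=4)
  i=4: ✓ (rhs at j=5; lhs holds on [4,4])
  i=5: ✓ (rhs at j=6; lhs holds on [5,5])
  i=6: ✓ (rhs at j=8; lhs holds on [6,7])
  i=7: ✓ (rhs at j=8; lhs holds on [7,7])
  i=8: ✗ (lhs fails at k=8 before rhs at j=9)
  i=9: ✓ (rhs at j=10; lhs holds on [9,9])

0, 1, 2, 4, 5, 6, 7, 9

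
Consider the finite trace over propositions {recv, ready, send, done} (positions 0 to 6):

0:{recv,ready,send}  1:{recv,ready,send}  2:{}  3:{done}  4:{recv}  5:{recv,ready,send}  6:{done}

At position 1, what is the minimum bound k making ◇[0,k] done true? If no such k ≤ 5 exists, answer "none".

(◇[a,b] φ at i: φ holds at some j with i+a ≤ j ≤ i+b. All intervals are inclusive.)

2

Scan j = 1,2,… for done:
  j=1: fails
  j=2: fails
  j=3: holds
First hit at j=3, so smallest k = 3-1 = 2.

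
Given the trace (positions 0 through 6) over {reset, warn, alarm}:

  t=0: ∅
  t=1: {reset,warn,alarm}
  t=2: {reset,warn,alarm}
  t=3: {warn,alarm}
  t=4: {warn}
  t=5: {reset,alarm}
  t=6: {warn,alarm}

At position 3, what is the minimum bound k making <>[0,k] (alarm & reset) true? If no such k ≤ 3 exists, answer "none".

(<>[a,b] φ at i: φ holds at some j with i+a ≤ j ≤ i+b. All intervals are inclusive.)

Scan j = 3,4,… for (alarm & reset):
  j=3: fails
  j=4: fails
  j=5: holds
First hit at j=5, so smallest k = 5-3 = 2.

2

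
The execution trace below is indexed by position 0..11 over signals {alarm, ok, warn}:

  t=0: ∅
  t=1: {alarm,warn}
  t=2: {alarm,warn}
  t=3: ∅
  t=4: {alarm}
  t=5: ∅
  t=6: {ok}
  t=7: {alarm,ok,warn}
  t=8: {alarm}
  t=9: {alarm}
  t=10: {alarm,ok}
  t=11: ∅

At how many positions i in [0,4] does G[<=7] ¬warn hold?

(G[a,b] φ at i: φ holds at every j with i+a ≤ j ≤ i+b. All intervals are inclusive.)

0

Evaluate at each i in [0,4]:
  i=0: ✗ (fails at j=1)
  i=1: ✗ (fails at j=1)
  i=2: ✗ (fails at j=2)
  i=3: ✗ (fails at j=7)
  i=4: ✗ (fails at j=7)
Positions where it holds: {} → 0.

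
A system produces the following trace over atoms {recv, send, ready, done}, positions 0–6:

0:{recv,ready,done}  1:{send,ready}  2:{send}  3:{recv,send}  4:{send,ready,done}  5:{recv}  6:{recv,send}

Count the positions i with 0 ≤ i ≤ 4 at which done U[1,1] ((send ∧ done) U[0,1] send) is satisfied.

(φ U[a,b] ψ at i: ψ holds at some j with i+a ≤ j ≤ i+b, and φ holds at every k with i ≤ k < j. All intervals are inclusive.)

Evaluate at each i in [0,4]:
  i=0: ✓ (rhs at j=1; lhs holds on [0,0])
  i=1: ✗ (lhs fails at k=1 before rhs at j=2)
  i=2: ✗ (lhs fails at k=2 before rhs at j=3)
  i=3: ✗ (lhs fails at k=3 before rhs at j=4)
  i=4: ✗ (no rhs in [5,5])
Positions where it holds: {0} → 1.

1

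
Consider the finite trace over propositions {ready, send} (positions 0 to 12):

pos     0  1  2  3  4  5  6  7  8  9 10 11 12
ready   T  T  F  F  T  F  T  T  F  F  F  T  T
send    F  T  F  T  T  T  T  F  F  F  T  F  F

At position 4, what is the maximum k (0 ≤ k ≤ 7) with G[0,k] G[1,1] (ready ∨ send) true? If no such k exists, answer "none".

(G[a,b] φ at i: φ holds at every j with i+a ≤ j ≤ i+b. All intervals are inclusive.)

2

G[1,1] (ready ∨ send) must hold from j=4 onward; find where it first fails.
  j=4: holds
  j=5: holds
  j=6: holds
  j=7: fails
Holds on [4,6], so largest k = 2.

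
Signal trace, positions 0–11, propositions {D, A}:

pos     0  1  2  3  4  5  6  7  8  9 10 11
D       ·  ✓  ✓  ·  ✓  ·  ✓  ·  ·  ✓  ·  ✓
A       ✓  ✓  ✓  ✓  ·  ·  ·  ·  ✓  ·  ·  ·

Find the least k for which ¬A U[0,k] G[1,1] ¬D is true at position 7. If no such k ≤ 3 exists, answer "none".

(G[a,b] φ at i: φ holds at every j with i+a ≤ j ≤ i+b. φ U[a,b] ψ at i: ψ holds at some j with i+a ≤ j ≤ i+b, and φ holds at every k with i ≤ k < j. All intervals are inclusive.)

Need earliest j ≥ 7 with G[1,1] ¬D, and ¬A at every k in [7,j-1].
  j=7: rhs holds (empty prefix). k = 0.

0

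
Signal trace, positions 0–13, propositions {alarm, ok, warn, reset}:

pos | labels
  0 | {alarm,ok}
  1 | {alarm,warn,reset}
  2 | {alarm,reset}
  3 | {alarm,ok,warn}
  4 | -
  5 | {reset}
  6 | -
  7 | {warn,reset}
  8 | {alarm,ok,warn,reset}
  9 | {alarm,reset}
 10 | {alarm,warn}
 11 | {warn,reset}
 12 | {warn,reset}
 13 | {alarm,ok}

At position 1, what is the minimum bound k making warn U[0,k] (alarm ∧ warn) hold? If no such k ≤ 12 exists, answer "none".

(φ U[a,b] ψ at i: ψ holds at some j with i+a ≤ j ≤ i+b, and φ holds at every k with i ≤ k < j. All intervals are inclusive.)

Need earliest j ≥ 1 with (alarm ∧ warn), and warn at every k in [1,j-1].
  j=1: rhs holds (empty prefix). k = 0.

0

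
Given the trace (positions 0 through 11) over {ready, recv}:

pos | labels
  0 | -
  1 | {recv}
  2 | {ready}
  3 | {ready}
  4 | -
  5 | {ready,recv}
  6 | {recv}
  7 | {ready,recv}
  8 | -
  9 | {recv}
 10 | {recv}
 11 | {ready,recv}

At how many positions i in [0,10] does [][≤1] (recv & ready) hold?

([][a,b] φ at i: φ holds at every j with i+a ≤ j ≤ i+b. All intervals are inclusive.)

Evaluate at each i in [0,10]:
  i=0: ✗ (fails at j=0)
  i=1: ✗ (fails at j=1)
  i=2: ✗ (fails at j=2)
  i=3: ✗ (fails at j=3)
  i=4: ✗ (fails at j=4)
  i=5: ✗ (fails at j=6)
  i=6: ✗ (fails at j=6)
  i=7: ✗ (fails at j=8)
  i=8: ✗ (fails at j=8)
  i=9: ✗ (fails at j=9)
  i=10: ✗ (fails at j=10)
Positions where it holds: {} → 0.

0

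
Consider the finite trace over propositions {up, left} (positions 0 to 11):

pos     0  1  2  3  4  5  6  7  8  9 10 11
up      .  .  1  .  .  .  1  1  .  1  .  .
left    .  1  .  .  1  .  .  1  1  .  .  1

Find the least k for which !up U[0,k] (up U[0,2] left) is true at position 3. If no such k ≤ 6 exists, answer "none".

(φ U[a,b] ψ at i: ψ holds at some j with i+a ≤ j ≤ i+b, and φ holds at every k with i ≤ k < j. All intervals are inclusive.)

1

Need earliest j ≥ 3 with (up U[0,2] left), and !up at every k in [3,j-1].
  j=3: rhs fails.
  j=4: rhs holds; lhs holds on [3,3]. k = 1.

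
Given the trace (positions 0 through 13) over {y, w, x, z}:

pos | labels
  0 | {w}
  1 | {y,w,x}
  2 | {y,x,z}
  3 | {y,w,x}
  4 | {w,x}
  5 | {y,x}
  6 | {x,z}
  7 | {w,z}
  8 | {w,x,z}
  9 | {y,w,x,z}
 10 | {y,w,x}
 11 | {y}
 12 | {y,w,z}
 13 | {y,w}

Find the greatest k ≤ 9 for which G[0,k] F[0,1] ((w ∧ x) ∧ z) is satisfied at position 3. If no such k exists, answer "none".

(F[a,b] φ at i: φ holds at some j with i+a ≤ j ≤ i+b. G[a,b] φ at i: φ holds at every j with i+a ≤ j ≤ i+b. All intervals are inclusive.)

F[0,1] ((w ∧ x) ∧ z) must hold from j=3 onward; find where it first fails.
  j=3: fails → no k works.

none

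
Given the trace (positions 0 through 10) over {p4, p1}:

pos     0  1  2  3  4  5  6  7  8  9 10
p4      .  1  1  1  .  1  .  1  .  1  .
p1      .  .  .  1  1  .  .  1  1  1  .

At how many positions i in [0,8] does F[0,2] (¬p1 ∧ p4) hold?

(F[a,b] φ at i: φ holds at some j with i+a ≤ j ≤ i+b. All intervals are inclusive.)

6

Evaluate at each i in [0,8]:
  i=0: ✓ (witness j=1)
  i=1: ✓ (witness j=1)
  i=2: ✓ (witness j=2)
  i=3: ✓ (witness j=5)
  i=4: ✓ (witness j=5)
  i=5: ✓ (witness j=5)
  i=6: ✗ (none in [6,8])
  i=7: ✗ (none in [7,9])
  i=8: ✗ (none in [8,10])
Positions where it holds: {0, 1, 2, 3, 4, 5} → 6.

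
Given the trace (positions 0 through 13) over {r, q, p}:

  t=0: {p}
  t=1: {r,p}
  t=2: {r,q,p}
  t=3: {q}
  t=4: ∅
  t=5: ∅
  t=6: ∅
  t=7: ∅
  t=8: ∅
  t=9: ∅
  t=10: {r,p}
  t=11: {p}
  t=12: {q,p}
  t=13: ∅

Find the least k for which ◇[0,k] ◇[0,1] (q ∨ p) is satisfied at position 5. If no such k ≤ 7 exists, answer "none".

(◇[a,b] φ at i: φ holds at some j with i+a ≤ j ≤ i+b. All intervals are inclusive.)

4

Scan j = 5,6,… for ◇[0,1] (q ∨ p):
  j=5: fails
  j=6: fails
  j=7: fails
  j=8: fails
  j=9: holds
First hit at j=9, so smallest k = 9-5 = 4.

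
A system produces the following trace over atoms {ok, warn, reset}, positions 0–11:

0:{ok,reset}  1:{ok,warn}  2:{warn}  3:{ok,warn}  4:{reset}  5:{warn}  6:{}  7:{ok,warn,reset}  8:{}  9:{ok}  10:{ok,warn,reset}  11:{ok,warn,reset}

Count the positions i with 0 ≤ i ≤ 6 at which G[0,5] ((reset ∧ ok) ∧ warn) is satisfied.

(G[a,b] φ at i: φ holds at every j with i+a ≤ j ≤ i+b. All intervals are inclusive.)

0

Evaluate at each i in [0,6]:
  i=0: ✗ (fails at j=0)
  i=1: ✗ (fails at j=1)
  i=2: ✗ (fails at j=2)
  i=3: ✗ (fails at j=3)
  i=4: ✗ (fails at j=4)
  i=5: ✗ (fails at j=5)
  i=6: ✗ (fails at j=6)
Positions where it holds: {} → 0.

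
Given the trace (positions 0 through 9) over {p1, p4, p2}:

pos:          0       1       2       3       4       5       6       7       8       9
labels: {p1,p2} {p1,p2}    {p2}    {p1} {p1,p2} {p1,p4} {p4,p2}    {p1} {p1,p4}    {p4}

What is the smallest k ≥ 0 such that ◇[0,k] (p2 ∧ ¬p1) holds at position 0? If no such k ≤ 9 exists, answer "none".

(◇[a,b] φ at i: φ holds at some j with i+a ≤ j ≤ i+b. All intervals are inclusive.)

2

Scan j = 0,1,… for (p2 ∧ ¬p1):
  j=0: fails
  j=1: fails
  j=2: holds
First hit at j=2, so smallest k = 2-0 = 2.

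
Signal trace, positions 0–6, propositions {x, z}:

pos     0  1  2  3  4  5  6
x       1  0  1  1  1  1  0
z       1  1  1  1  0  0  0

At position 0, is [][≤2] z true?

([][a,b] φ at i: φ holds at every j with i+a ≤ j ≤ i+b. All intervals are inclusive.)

Yes

Check z at every j in [0,2]:
  j=0: true
  j=1: true
  j=2: true
All positions satisfy it → formula holds.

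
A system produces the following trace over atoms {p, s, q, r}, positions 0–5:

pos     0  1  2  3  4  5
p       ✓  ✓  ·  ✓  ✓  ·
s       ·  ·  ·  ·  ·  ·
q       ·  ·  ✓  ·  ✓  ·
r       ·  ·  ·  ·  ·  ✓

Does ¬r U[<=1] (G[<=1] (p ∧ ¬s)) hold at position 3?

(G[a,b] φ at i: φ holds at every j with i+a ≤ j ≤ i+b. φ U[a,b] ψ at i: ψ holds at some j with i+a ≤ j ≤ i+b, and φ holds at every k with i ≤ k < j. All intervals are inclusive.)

Holds

Need some j in [3,4] with G[<=1] (p ∧ ¬s), and ¬r at every k in [3,j-1].
  j=3: G[<=1] (p ∧ ¬s) holds; no prefix to check → satisfied.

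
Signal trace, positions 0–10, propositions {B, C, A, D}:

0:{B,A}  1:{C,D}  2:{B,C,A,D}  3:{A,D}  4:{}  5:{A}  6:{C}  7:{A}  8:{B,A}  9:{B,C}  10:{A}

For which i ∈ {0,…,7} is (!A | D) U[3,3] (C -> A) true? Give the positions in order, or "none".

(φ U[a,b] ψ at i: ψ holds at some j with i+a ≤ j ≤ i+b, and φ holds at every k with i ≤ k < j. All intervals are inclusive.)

Evaluate at each i in [0,7]:
  i=0: ✗ (lhs fails at k=0 before rhs at j=3)
  i=1: ✓ (rhs at j=4; lhs holds on [1,3])
  i=2: ✓ (rhs at j=5; lhs holds on [2,4])
  i=3: ✗ (no rhs in [6,6])
  i=4: ✗ (lhs fails at k=5 before rhs at j=7)
  i=5: ✗ (lhs fails at k=5 before rhs at j=8)
  i=6: ✗ (no rhs in [9,9])
  i=7: ✗ (lhs fails at k=7 before rhs at j=10)

1, 2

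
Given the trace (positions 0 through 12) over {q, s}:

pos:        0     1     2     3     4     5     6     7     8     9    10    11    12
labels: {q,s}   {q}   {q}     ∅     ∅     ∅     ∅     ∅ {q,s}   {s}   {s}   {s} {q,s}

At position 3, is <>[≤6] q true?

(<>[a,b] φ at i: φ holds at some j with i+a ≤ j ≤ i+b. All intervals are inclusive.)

Check q at each j in [3,9]:
  j=3: false
  j=4: false
  j=5: false
  j=6: false
  j=7: false
  j=8: true
  j=9: false
Found at j=8 → formula holds.

Holds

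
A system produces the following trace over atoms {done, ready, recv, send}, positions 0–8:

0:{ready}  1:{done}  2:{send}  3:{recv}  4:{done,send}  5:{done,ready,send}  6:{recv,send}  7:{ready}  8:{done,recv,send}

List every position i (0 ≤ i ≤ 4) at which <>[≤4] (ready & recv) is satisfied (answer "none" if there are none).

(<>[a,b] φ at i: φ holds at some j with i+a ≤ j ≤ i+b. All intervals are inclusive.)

Evaluate at each i in [0,4]:
  i=0: ✗ (none in [0,4])
  i=1: ✗ (none in [1,5])
  i=2: ✗ (none in [2,6])
  i=3: ✗ (none in [3,7])
  i=4: ✗ (none in [4,8])

none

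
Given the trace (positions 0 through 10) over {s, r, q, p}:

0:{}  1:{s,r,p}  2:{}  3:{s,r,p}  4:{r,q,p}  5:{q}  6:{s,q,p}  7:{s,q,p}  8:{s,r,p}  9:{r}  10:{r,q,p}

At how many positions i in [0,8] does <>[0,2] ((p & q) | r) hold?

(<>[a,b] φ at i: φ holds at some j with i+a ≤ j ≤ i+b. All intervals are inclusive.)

9

Evaluate at each i in [0,8]:
  i=0: ✓ (witness j=1)
  i=1: ✓ (witness j=1)
  i=2: ✓ (witness j=3)
  i=3: ✓ (witness j=3)
  i=4: ✓ (witness j=4)
  i=5: ✓ (witness j=6)
  i=6: ✓ (witness j=6)
  i=7: ✓ (witness j=7)
  i=8: ✓ (witness j=8)
Positions where it holds: {0, 1, 2, 3, 4, 5, 6, 7, 8} → 9.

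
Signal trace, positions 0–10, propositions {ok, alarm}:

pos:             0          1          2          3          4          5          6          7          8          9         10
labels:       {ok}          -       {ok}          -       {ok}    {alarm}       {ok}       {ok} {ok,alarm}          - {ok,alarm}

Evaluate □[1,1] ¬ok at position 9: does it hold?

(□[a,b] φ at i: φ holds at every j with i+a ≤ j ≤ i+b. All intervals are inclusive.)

Check ¬ok at every j in [10,10]:
  j=10: false
Fails at j=10 → formula fails.

False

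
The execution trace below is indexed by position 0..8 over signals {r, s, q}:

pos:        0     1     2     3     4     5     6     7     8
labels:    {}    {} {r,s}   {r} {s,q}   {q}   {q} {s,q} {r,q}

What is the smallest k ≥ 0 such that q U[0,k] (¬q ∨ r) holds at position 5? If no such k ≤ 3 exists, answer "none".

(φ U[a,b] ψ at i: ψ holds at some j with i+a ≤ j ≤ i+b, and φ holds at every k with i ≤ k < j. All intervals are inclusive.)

Need earliest j ≥ 5 with (¬q ∨ r), and q at every k in [5,j-1].
  j=5: rhs fails.
  j=6: rhs fails.
  j=7: rhs fails.
  j=8: rhs holds; lhs holds on [5,7]. k = 3.

3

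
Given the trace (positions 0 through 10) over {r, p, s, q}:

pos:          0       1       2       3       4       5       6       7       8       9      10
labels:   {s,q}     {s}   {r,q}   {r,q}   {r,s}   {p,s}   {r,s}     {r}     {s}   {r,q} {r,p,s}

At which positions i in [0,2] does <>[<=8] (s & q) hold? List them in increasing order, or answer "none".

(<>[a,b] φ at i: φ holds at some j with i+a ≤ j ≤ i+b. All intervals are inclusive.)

Evaluate at each i in [0,2]:
  i=0: ✓ (witness j=0)
  i=1: ✗ (none in [1,9])
  i=2: ✗ (none in [2,10])

0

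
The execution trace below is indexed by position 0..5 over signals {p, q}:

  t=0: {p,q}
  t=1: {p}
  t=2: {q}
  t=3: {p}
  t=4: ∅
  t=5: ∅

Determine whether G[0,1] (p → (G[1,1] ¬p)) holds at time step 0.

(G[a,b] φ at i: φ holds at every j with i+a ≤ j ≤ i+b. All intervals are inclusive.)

Check (p → (G[1,1] ¬p)) at every j in [0,1]:
  j=0: antecedent true; consequent fails at 1 → ✗
  j=1: antecedent true; consequent holds on [2,2] → ✓
Fails at j=0 → formula fails.

No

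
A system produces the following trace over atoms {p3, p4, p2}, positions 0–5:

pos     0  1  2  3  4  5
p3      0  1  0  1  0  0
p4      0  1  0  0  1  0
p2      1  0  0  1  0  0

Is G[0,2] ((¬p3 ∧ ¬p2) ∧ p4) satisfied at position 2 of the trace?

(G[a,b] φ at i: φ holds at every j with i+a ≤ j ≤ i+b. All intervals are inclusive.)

No

Check ((¬p3 ∧ ¬p2) ∧ p4) at every j in [2,4]:
  j=2: false
  j=3: false
  j=4: true
Fails at j=2 → formula fails.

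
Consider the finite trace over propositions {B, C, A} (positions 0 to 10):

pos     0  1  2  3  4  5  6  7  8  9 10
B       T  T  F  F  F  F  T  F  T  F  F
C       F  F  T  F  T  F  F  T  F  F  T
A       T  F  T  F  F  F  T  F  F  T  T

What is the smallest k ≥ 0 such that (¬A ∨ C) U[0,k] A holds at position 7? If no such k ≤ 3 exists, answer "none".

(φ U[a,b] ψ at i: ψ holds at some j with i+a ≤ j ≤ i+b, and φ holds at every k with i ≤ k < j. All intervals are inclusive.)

Need earliest j ≥ 7 with A, and (¬A ∨ C) at every k in [7,j-1].
  j=7: rhs fails.
  j=8: rhs fails.
  j=9: rhs holds; lhs holds on [7,8]. k = 2.

2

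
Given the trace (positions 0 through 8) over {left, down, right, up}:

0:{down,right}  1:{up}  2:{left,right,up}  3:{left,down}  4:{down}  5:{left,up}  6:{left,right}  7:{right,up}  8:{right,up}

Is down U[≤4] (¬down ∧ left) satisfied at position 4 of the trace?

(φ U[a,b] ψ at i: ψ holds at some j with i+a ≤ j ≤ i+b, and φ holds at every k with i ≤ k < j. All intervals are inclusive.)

Need some j in [4,8] with (¬down ∧ left), and down at every k in [4,j-1].
  j=4: (¬down ∧ left) false.
  j=5: (¬down ∧ left) holds; down holds at every k in [4,4] → satisfied.

True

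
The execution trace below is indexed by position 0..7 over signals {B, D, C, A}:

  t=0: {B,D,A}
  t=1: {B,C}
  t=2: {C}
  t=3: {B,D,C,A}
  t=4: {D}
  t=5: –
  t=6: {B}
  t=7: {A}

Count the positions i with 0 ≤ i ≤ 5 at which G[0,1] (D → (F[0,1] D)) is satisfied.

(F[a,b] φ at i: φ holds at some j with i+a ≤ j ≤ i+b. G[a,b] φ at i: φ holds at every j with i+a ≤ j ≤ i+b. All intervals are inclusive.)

Evaluate at each i in [0,5]:
  i=0: ✓ (all of [0,1])
  i=1: ✓ (all of [1,2])
  i=2: ✓ (all of [2,3])
  i=3: ✓ (all of [3,4])
  i=4: ✓ (all of [4,5])
  i=5: ✓ (all of [5,6])
Positions where it holds: {0, 1, 2, 3, 4, 5} → 6.

6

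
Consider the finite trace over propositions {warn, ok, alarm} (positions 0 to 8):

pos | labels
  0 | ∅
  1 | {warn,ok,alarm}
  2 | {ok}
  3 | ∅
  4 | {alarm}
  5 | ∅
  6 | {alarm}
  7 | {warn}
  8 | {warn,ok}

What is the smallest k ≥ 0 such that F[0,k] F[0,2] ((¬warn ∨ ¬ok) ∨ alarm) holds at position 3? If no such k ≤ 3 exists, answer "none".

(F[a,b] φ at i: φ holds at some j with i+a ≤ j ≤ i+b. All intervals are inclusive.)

0

Scan j = 3,4,… for F[0,2] ((¬warn ∨ ¬ok) ∨ alarm):
  j=3: holds
First hit at j=3, so smallest k = 3-3 = 0.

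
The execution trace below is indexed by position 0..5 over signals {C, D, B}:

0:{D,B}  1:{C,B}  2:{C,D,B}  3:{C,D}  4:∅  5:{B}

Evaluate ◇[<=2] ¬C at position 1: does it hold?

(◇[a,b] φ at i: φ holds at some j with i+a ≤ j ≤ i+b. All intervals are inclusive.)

Check ¬C at each j in [1,3]:
  j=1: false
  j=2: false
  j=3: false
No position in the window satisfies it → formula fails.

False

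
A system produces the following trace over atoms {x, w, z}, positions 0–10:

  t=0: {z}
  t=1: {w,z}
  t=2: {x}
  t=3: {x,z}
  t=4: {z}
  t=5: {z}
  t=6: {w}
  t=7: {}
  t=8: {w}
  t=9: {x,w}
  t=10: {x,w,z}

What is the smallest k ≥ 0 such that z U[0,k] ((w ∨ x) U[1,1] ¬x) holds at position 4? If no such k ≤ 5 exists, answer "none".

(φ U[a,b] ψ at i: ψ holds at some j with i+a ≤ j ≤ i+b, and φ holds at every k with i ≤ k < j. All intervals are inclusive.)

Need earliest j ≥ 4 with ((w ∨ x) U[1,1] ¬x), and z at every k in [4,j-1].
  j=4: rhs fails.
  j=5: rhs fails.
  j=6: rhs holds; lhs holds on [4,5]. k = 2.

2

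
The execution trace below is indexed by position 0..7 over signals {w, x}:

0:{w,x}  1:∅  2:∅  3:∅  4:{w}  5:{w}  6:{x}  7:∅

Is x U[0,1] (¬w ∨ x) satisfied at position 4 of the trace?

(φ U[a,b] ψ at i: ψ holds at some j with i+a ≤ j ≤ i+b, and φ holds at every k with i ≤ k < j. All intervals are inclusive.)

False

Need some j in [4,5] with (¬w ∨ x), and x at every k in [4,j-1].
  j=4: (¬w ∨ x) false.
  j=5: (¬w ∨ x) false.
No j in the window works → until fails.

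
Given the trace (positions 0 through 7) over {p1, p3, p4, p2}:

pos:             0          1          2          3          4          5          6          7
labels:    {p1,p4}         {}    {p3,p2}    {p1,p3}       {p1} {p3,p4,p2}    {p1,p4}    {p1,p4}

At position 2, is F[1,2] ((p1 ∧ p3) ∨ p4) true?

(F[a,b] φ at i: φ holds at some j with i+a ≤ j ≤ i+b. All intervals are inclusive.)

True

Check ((p1 ∧ p3) ∨ p4) at each j in [3,4]:
  j=3: true
  j=4: false
Found at j=3 → formula holds.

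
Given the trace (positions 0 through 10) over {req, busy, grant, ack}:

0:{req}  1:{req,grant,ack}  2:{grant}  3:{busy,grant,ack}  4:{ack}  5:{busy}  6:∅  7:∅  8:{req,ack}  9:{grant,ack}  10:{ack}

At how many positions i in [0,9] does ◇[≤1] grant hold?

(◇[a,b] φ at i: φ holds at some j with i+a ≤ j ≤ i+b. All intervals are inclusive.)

6

Evaluate at each i in [0,9]:
  i=0: ✓ (witness j=1)
  i=1: ✓ (witness j=1)
  i=2: ✓ (witness j=2)
  i=3: ✓ (witness j=3)
  i=4: ✗ (none in [4,5])
  i=5: ✗ (none in [5,6])
  i=6: ✗ (none in [6,7])
  i=7: ✗ (none in [7,8])
  i=8: ✓ (witness j=9)
  i=9: ✓ (witness j=9)
Positions where it holds: {0, 1, 2, 3, 8, 9} → 6.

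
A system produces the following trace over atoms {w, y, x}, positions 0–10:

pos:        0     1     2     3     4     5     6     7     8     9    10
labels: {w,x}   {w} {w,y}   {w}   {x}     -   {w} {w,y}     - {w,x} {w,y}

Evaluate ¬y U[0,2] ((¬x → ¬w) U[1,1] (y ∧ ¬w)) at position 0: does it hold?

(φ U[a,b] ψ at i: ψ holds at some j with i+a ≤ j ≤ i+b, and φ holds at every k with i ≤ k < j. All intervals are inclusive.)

Need some j in [0,2] with ((¬x → ¬w) U[1,1] (y ∧ ¬w)), and ¬y at every k in [0,j-1].
  j=0: ((¬x → ¬w) U[1,1] (y ∧ ¬w)) — fails.
  j=1: ((¬x → ¬w) U[1,1] (y ∧ ¬w)) — fails.
  j=2: ((¬x → ¬w) U[1,1] (y ∧ ¬w)) — fails.
No j in the window works → until fails.

Does not hold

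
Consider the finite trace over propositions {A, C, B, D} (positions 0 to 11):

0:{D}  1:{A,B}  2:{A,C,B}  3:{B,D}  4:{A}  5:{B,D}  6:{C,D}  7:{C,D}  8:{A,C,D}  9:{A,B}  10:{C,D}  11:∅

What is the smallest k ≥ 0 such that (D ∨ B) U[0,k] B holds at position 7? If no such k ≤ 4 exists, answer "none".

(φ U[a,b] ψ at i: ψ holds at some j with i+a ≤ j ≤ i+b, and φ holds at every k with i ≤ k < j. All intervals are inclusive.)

2

Need earliest j ≥ 7 with B, and (D ∨ B) at every k in [7,j-1].
  j=7: rhs fails.
  j=8: rhs fails.
  j=9: rhs holds; lhs holds on [7,8]. k = 2.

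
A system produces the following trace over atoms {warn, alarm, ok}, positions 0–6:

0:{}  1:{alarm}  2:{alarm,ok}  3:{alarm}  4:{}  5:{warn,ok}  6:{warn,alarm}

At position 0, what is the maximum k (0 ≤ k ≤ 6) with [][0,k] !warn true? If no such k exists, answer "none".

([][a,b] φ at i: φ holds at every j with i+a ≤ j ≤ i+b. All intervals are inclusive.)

!warn must hold from j=0 onward; find where it first fails.
  j=0: holds
  j=1: holds
  j=2: holds
  j=3: holds
  j=4: holds
  j=5: fails
Holds on [0,4], so largest k = 4.

4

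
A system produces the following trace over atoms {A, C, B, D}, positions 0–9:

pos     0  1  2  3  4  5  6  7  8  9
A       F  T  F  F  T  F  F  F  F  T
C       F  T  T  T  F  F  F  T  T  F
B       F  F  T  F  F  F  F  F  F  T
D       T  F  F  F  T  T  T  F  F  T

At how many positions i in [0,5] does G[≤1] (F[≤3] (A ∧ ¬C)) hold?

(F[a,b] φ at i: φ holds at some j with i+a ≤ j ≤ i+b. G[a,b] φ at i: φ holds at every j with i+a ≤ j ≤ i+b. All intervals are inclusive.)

Evaluate at each i in [0,5]:
  i=0: ✗ (fails at j=0)
  i=1: ✓ (all of [1,2])
  i=2: ✓ (all of [2,3])
  i=3: ✓ (all of [3,4])
  i=4: ✗ (fails at j=5)
  i=5: ✗ (fails at j=5)
Positions where it holds: {1, 2, 3} → 3.

3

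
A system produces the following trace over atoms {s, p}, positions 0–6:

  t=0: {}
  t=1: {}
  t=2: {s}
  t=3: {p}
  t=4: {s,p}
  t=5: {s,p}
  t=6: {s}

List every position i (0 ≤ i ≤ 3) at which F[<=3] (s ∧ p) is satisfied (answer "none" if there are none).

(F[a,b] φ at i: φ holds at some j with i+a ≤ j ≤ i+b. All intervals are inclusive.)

1, 2, 3

Evaluate at each i in [0,3]:
  i=0: ✗ (none in [0,3])
  i=1: ✓ (witness j=4)
  i=2: ✓ (witness j=4)
  i=3: ✓ (witness j=4)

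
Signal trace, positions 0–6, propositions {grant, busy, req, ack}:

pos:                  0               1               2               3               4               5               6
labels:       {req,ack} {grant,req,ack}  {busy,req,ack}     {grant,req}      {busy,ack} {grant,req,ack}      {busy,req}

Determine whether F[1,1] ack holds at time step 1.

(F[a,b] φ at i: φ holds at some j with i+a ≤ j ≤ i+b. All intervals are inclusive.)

True

Check ack at each j in [2,2]:
  j=2: true
Found at j=2 → formula holds.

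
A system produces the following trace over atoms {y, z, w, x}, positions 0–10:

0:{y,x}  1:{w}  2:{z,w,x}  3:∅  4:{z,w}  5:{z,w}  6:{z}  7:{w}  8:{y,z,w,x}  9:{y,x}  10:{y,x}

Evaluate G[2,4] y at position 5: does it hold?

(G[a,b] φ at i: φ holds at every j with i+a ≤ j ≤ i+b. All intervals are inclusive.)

Check y at every j in [7,9]:
  j=7: false
  j=8: true
  j=9: true
Fails at j=7 → formula fails.

False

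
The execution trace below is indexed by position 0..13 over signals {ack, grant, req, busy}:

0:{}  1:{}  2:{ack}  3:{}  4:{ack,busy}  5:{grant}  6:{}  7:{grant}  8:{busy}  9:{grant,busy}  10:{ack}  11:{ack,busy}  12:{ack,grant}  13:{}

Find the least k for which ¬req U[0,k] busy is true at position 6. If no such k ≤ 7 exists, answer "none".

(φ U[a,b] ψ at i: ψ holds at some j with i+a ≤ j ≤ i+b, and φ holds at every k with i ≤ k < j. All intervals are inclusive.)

Need earliest j ≥ 6 with busy, and ¬req at every k in [6,j-1].
  j=6: rhs fails.
  j=7: rhs fails.
  j=8: rhs holds; lhs holds on [6,7]. k = 2.

2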